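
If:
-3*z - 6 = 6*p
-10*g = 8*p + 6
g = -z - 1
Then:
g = -1/7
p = -4/7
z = -6/7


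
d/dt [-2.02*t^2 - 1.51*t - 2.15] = -4.04*t - 1.51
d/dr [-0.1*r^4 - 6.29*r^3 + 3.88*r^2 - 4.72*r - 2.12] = -0.4*r^3 - 18.87*r^2 + 7.76*r - 4.72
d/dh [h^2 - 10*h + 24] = 2*h - 10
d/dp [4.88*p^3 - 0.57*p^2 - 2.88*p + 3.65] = 14.64*p^2 - 1.14*p - 2.88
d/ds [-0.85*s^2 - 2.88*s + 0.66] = -1.7*s - 2.88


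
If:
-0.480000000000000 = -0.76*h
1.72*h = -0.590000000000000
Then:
No Solution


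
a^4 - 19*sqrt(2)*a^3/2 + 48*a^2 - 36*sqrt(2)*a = a*(a - 6*sqrt(2))*(a - 2*sqrt(2))*(a - 3*sqrt(2)/2)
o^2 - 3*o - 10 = (o - 5)*(o + 2)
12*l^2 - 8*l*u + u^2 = (-6*l + u)*(-2*l + u)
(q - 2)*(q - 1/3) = q^2 - 7*q/3 + 2/3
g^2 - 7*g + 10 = (g - 5)*(g - 2)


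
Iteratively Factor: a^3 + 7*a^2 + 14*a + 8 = (a + 2)*(a^2 + 5*a + 4) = (a + 1)*(a + 2)*(a + 4)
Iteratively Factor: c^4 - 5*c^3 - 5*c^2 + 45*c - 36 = (c - 3)*(c^3 - 2*c^2 - 11*c + 12) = (c - 3)*(c + 3)*(c^2 - 5*c + 4) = (c - 3)*(c - 1)*(c + 3)*(c - 4)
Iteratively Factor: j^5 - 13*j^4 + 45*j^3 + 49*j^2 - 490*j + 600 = (j - 2)*(j^4 - 11*j^3 + 23*j^2 + 95*j - 300) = (j - 4)*(j - 2)*(j^3 - 7*j^2 - 5*j + 75) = (j - 5)*(j - 4)*(j - 2)*(j^2 - 2*j - 15) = (j - 5)*(j - 4)*(j - 2)*(j + 3)*(j - 5)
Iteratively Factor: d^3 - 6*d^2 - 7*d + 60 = (d - 5)*(d^2 - d - 12) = (d - 5)*(d - 4)*(d + 3)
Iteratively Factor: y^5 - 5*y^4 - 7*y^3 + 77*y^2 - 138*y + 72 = (y - 1)*(y^4 - 4*y^3 - 11*y^2 + 66*y - 72) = (y - 1)*(y + 4)*(y^3 - 8*y^2 + 21*y - 18) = (y - 3)*(y - 1)*(y + 4)*(y^2 - 5*y + 6) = (y - 3)*(y - 2)*(y - 1)*(y + 4)*(y - 3)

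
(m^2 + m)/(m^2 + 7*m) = (m + 1)/(m + 7)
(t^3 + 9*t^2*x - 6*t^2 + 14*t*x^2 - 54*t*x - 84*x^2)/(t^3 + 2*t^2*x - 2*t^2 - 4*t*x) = (t^2 + 7*t*x - 6*t - 42*x)/(t*(t - 2))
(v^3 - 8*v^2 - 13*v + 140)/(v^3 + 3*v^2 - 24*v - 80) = (v - 7)/(v + 4)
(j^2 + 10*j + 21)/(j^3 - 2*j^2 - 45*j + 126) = (j + 3)/(j^2 - 9*j + 18)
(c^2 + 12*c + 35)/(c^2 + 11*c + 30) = (c + 7)/(c + 6)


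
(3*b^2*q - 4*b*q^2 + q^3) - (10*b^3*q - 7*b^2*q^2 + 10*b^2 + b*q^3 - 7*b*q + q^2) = -10*b^3*q + 7*b^2*q^2 + 3*b^2*q - 10*b^2 - b*q^3 - 4*b*q^2 + 7*b*q + q^3 - q^2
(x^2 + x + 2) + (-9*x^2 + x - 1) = -8*x^2 + 2*x + 1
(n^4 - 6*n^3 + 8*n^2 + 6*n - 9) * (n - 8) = n^5 - 14*n^4 + 56*n^3 - 58*n^2 - 57*n + 72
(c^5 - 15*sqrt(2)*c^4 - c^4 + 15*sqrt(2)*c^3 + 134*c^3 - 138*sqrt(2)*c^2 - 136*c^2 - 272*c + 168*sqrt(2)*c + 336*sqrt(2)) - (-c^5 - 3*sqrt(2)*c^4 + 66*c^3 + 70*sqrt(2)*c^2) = 2*c^5 - 12*sqrt(2)*c^4 - c^4 + 15*sqrt(2)*c^3 + 68*c^3 - 208*sqrt(2)*c^2 - 136*c^2 - 272*c + 168*sqrt(2)*c + 336*sqrt(2)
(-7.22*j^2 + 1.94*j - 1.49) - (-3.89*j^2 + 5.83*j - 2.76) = -3.33*j^2 - 3.89*j + 1.27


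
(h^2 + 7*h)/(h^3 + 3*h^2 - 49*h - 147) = h/(h^2 - 4*h - 21)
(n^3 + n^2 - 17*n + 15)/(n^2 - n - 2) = (-n^3 - n^2 + 17*n - 15)/(-n^2 + n + 2)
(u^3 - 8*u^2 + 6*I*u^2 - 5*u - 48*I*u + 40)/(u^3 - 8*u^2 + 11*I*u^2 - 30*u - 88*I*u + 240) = (u + I)/(u + 6*I)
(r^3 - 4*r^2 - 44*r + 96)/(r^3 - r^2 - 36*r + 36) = (r^2 - 10*r + 16)/(r^2 - 7*r + 6)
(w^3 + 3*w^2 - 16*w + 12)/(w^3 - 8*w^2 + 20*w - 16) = (w^2 + 5*w - 6)/(w^2 - 6*w + 8)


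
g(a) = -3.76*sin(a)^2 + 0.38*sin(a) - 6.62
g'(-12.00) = -3.08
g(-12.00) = -7.50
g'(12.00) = 3.73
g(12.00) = -7.91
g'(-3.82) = 3.38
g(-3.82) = -7.86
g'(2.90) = 1.38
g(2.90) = -6.74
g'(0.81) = -3.49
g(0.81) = -8.32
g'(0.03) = 0.15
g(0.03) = -6.61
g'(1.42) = -1.06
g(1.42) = -9.92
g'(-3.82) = 3.38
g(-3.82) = -7.86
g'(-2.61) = -3.61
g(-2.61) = -7.78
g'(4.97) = 1.95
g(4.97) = -10.50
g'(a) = -7.52*sin(a)*cos(a) + 0.38*cos(a)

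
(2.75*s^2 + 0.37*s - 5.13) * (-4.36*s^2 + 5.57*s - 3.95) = -11.99*s^4 + 13.7043*s^3 + 13.5652*s^2 - 30.0356*s + 20.2635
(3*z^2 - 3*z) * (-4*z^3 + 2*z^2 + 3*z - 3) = -12*z^5 + 18*z^4 + 3*z^3 - 18*z^2 + 9*z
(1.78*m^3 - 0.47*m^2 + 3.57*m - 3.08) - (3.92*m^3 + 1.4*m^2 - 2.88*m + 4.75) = -2.14*m^3 - 1.87*m^2 + 6.45*m - 7.83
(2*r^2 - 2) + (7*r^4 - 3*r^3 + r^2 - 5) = 7*r^4 - 3*r^3 + 3*r^2 - 7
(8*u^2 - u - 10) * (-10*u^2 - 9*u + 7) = -80*u^4 - 62*u^3 + 165*u^2 + 83*u - 70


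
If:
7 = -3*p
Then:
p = -7/3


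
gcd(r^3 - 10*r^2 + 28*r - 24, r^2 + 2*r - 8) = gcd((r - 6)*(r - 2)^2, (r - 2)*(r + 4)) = r - 2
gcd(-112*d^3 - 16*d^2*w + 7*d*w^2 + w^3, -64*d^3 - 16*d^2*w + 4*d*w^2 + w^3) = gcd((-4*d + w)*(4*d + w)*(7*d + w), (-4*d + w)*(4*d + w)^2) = -16*d^2 + w^2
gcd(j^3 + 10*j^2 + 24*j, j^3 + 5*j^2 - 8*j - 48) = j + 4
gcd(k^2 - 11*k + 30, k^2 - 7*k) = 1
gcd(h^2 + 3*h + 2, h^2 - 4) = h + 2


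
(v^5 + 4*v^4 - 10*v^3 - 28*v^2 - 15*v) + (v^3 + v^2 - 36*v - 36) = v^5 + 4*v^4 - 9*v^3 - 27*v^2 - 51*v - 36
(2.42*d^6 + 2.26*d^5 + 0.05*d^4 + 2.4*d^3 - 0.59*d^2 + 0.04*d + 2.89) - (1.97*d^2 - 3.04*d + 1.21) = 2.42*d^6 + 2.26*d^5 + 0.05*d^4 + 2.4*d^3 - 2.56*d^2 + 3.08*d + 1.68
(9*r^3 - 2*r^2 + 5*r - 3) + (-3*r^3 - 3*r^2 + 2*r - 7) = 6*r^3 - 5*r^2 + 7*r - 10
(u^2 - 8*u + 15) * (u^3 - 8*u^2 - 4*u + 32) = u^5 - 16*u^4 + 75*u^3 - 56*u^2 - 316*u + 480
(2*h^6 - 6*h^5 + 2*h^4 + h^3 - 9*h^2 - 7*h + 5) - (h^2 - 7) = 2*h^6 - 6*h^5 + 2*h^4 + h^3 - 10*h^2 - 7*h + 12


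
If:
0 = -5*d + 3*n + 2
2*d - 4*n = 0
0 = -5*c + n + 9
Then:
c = 13/7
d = 4/7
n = 2/7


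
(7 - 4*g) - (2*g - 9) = 16 - 6*g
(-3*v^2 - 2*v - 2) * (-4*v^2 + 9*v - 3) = 12*v^4 - 19*v^3 - v^2 - 12*v + 6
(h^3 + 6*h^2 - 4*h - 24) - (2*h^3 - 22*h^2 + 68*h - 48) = -h^3 + 28*h^2 - 72*h + 24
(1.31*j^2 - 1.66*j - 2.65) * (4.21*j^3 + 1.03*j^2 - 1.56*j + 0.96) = 5.5151*j^5 - 5.6393*j^4 - 14.9099*j^3 + 1.1177*j^2 + 2.5404*j - 2.544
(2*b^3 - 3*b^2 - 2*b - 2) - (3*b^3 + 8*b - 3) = -b^3 - 3*b^2 - 10*b + 1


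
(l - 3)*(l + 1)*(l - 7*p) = l^3 - 7*l^2*p - 2*l^2 + 14*l*p - 3*l + 21*p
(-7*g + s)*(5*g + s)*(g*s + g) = -35*g^3*s - 35*g^3 - 2*g^2*s^2 - 2*g^2*s + g*s^3 + g*s^2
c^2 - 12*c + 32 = (c - 8)*(c - 4)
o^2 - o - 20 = (o - 5)*(o + 4)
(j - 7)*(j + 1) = j^2 - 6*j - 7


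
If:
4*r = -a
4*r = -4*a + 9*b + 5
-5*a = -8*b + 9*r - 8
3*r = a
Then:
No Solution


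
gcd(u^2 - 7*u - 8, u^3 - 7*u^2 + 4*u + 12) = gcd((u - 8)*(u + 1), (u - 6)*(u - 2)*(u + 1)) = u + 1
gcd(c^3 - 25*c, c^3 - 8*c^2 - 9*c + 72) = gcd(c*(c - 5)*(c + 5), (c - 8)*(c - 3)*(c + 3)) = 1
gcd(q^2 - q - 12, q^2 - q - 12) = q^2 - q - 12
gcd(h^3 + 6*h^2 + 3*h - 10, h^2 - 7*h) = 1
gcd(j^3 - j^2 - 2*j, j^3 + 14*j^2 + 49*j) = j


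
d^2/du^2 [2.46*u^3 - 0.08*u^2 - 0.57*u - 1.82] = 14.76*u - 0.16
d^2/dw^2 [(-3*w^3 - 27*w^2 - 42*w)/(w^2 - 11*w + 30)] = 72*(-17*w^3 + 150*w^2 - 120*w - 1060)/(w^6 - 33*w^5 + 453*w^4 - 3311*w^3 + 13590*w^2 - 29700*w + 27000)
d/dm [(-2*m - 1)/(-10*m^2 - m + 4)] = (20*m^2 + 2*m - (2*m + 1)*(20*m + 1) - 8)/(10*m^2 + m - 4)^2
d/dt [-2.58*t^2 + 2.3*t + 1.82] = 2.3 - 5.16*t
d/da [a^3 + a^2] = a*(3*a + 2)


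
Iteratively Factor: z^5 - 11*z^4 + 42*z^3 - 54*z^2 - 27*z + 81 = (z + 1)*(z^4 - 12*z^3 + 54*z^2 - 108*z + 81) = (z - 3)*(z + 1)*(z^3 - 9*z^2 + 27*z - 27) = (z - 3)^2*(z + 1)*(z^2 - 6*z + 9) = (z - 3)^3*(z + 1)*(z - 3)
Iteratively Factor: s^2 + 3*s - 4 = (s - 1)*(s + 4)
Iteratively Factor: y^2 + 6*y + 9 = (y + 3)*(y + 3)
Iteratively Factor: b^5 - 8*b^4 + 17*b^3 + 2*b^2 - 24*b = (b - 3)*(b^4 - 5*b^3 + 2*b^2 + 8*b) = (b - 4)*(b - 3)*(b^3 - b^2 - 2*b) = b*(b - 4)*(b - 3)*(b^2 - b - 2) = b*(b - 4)*(b - 3)*(b - 2)*(b + 1)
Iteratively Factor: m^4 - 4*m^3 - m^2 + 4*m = (m - 1)*(m^3 - 3*m^2 - 4*m) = (m - 4)*(m - 1)*(m^2 + m) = m*(m - 4)*(m - 1)*(m + 1)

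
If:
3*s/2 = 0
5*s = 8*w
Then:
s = 0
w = 0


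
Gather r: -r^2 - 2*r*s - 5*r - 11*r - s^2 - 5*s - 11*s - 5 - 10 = -r^2 + r*(-2*s - 16) - s^2 - 16*s - 15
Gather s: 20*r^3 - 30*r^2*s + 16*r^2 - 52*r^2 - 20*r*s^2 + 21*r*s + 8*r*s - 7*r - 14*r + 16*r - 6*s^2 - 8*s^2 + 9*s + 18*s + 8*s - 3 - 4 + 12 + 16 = 20*r^3 - 36*r^2 - 5*r + s^2*(-20*r - 14) + s*(-30*r^2 + 29*r + 35) + 21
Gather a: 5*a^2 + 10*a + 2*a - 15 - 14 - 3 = 5*a^2 + 12*a - 32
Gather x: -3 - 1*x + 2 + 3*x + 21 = 2*x + 20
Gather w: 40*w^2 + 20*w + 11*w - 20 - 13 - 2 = 40*w^2 + 31*w - 35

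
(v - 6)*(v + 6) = v^2 - 36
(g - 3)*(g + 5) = g^2 + 2*g - 15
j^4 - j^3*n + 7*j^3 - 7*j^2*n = j^2*(j + 7)*(j - n)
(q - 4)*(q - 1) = q^2 - 5*q + 4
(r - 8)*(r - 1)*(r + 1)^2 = r^4 - 7*r^3 - 9*r^2 + 7*r + 8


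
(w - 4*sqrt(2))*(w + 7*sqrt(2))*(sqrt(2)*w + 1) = sqrt(2)*w^3 + 7*w^2 - 53*sqrt(2)*w - 56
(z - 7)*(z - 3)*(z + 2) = z^3 - 8*z^2 + z + 42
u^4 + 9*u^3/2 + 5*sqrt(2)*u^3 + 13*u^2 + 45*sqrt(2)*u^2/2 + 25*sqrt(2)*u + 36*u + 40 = (u + 2)*(u + 5/2)*(u + sqrt(2))*(u + 4*sqrt(2))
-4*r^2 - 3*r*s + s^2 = (-4*r + s)*(r + s)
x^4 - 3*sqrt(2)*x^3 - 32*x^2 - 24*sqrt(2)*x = x*(x - 6*sqrt(2))*(x + sqrt(2))*(x + 2*sqrt(2))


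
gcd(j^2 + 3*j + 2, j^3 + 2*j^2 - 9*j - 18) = j + 2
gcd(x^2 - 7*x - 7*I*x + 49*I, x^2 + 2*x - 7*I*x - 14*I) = x - 7*I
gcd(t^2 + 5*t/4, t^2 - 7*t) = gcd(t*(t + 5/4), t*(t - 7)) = t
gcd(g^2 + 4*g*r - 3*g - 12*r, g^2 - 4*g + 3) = g - 3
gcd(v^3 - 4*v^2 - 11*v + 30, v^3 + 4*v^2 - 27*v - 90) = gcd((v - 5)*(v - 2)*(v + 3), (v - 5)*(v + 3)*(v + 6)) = v^2 - 2*v - 15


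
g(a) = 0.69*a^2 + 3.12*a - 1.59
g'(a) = 1.38*a + 3.12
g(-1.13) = -4.23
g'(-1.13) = 1.56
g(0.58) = 0.45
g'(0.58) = 3.92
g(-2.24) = -5.12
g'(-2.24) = 0.03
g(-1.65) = -4.86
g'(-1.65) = 0.84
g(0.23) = -0.84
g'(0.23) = 3.44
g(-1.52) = -4.74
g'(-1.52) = 1.02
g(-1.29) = -4.47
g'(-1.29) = 1.34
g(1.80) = 6.26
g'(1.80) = 5.60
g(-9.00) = 26.22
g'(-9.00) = -9.30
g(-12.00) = 60.33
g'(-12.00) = -13.44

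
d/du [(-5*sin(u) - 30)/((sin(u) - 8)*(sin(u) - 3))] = 5*(sin(u)^2 + 12*sin(u) - 90)*cos(u)/((sin(u) - 8)^2*(sin(u) - 3)^2)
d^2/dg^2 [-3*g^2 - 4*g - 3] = -6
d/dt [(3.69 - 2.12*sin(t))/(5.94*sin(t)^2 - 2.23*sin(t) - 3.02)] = (12.5928*sin(t)^2 - 43.8372*sin(t) + 14.6311)*cos(t)/(35.2836*sin(t)^4 - 26.4924*sin(t)^3 - 30.9047*sin(t)^2 + 13.4692*sin(t) + 9.1204)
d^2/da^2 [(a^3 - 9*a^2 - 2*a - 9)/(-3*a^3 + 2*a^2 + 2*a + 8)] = 2*(75*a^6 + 36*a^5 + 468*a^4 + 1076*a^3 - 246*a^2 + 468*a + 436)/(27*a^9 - 54*a^8 - 18*a^7 - 152*a^6 + 300*a^5 + 168*a^4 + 376*a^3 - 480*a^2 - 384*a - 512)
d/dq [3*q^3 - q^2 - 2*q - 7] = 9*q^2 - 2*q - 2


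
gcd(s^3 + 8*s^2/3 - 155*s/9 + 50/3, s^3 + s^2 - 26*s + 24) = s + 6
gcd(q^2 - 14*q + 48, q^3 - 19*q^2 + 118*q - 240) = q^2 - 14*q + 48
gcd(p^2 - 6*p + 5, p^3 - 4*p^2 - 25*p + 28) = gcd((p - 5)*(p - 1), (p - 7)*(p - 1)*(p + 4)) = p - 1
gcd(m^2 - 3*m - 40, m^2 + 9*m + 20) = m + 5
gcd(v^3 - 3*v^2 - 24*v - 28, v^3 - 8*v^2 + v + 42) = v^2 - 5*v - 14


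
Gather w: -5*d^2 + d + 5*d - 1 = -5*d^2 + 6*d - 1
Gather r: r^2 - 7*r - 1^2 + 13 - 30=r^2 - 7*r - 18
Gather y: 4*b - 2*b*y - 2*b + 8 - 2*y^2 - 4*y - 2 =2*b - 2*y^2 + y*(-2*b - 4) + 6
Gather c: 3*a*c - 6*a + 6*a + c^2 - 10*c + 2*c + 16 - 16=c^2 + c*(3*a - 8)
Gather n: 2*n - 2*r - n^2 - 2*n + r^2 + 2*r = -n^2 + r^2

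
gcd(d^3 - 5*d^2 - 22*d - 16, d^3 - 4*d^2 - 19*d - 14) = d^2 + 3*d + 2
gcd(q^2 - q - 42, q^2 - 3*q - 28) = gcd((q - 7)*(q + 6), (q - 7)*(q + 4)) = q - 7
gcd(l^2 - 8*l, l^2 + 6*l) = l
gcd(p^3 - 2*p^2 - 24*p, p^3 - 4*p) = p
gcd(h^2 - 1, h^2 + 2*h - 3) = h - 1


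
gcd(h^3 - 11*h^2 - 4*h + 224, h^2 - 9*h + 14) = h - 7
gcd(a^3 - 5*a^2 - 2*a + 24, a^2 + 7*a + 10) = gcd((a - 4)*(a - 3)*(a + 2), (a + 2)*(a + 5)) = a + 2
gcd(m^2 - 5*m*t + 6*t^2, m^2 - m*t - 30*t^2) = 1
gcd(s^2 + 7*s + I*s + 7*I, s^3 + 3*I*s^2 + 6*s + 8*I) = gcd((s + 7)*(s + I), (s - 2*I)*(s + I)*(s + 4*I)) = s + I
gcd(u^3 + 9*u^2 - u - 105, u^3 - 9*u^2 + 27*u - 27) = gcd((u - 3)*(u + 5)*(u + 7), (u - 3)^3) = u - 3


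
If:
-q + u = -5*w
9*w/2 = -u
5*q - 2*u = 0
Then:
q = 0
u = 0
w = 0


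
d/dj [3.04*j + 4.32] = 3.04000000000000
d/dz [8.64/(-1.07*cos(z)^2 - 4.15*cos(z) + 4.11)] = -(18.4896*cos(z) + 35.856)*sin(z)/(1.07*cos(z)^2 + 4.15*cos(z) - 4.11)^2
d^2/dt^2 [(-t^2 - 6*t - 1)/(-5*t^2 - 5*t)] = 2*(5*t^3 + 3*t^2 + 3*t + 1)/(5*t^3*(t^3 + 3*t^2 + 3*t + 1))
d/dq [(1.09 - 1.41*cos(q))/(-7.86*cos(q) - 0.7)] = -9.5544*sin(q)/(7.86*cos(q) + 0.7)^2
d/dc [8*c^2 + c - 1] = 16*c + 1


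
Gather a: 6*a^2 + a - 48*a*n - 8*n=6*a^2 + a*(1 - 48*n) - 8*n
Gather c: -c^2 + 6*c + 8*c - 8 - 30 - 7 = -c^2 + 14*c - 45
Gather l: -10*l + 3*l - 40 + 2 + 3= -7*l - 35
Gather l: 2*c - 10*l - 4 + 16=2*c - 10*l + 12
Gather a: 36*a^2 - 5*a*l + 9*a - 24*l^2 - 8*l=36*a^2 + a*(9 - 5*l) - 24*l^2 - 8*l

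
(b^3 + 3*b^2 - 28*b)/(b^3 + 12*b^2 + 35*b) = (b - 4)/(b + 5)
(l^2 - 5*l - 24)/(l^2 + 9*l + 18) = (l - 8)/(l + 6)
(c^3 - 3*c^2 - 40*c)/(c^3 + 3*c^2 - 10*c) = (c - 8)/(c - 2)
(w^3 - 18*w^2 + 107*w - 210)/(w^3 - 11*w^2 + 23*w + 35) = (w - 6)/(w + 1)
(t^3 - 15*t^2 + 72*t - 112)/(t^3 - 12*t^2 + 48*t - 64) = (t - 7)/(t - 4)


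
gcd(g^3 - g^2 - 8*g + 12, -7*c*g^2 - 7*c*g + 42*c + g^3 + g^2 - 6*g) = g^2 + g - 6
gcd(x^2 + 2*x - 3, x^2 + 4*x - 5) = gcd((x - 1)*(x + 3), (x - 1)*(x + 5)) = x - 1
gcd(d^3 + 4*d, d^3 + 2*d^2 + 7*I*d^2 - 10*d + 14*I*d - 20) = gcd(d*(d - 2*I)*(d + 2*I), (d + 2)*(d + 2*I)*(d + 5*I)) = d + 2*I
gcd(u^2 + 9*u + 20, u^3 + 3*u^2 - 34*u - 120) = u^2 + 9*u + 20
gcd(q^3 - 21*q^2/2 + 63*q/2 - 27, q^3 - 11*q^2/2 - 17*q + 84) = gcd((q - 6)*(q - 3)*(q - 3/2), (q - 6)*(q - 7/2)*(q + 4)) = q - 6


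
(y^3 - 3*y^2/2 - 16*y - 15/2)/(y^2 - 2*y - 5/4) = 2*(y^2 - 2*y - 15)/(2*y - 5)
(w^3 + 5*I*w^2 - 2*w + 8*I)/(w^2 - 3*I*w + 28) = (w^2 + I*w + 2)/(w - 7*I)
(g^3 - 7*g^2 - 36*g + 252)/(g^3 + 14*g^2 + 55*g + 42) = (g^2 - 13*g + 42)/(g^2 + 8*g + 7)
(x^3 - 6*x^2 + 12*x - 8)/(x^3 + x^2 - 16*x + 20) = (x - 2)/(x + 5)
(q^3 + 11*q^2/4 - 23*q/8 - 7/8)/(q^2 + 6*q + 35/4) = (4*q^2 - 3*q - 1)/(2*(2*q + 5))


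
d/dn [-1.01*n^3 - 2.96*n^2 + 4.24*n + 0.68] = -3.03*n^2 - 5.92*n + 4.24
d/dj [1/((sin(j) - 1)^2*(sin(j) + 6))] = -(3*sin(j) + 11)*cos(j)/((sin(j) - 1)^3*(sin(j) + 6)^2)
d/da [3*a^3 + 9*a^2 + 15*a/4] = 9*a^2 + 18*a + 15/4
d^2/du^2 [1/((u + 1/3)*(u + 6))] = 6*(9*(u + 6)^2 + 3*(u + 6)*(3*u + 1) + (3*u + 1)^2)/((u + 6)^3*(3*u + 1)^3)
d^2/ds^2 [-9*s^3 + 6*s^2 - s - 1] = 12 - 54*s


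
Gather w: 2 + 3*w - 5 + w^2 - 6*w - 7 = w^2 - 3*w - 10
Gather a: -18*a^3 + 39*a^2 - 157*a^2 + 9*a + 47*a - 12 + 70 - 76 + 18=-18*a^3 - 118*a^2 + 56*a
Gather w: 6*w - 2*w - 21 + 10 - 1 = 4*w - 12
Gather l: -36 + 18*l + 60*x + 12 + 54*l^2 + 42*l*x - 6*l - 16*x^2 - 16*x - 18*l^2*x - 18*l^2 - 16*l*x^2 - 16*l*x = l^2*(36 - 18*x) + l*(-16*x^2 + 26*x + 12) - 16*x^2 + 44*x - 24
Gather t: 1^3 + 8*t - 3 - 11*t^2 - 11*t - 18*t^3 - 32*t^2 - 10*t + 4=-18*t^3 - 43*t^2 - 13*t + 2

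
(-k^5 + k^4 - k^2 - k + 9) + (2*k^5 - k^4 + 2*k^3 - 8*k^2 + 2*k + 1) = k^5 + 2*k^3 - 9*k^2 + k + 10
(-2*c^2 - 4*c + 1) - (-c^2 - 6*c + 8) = -c^2 + 2*c - 7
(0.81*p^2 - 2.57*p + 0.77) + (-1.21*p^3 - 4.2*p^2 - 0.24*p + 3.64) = -1.21*p^3 - 3.39*p^2 - 2.81*p + 4.41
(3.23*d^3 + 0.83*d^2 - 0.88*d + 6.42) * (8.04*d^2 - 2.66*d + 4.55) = 25.9692*d^5 - 1.9186*d^4 + 5.4135*d^3 + 57.7341*d^2 - 21.0812*d + 29.211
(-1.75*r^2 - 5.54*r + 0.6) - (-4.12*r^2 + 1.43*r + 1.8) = 2.37*r^2 - 6.97*r - 1.2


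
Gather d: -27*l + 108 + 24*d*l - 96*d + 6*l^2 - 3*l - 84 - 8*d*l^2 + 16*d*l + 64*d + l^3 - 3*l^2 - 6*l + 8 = d*(-8*l^2 + 40*l - 32) + l^3 + 3*l^2 - 36*l + 32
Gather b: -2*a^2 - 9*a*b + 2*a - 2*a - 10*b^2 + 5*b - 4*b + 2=-2*a^2 - 10*b^2 + b*(1 - 9*a) + 2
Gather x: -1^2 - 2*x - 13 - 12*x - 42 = -14*x - 56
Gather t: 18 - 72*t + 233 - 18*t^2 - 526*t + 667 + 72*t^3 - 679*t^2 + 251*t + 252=72*t^3 - 697*t^2 - 347*t + 1170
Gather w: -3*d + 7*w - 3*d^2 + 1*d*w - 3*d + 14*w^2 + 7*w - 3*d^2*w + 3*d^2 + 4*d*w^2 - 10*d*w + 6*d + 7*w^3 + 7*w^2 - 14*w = 7*w^3 + w^2*(4*d + 21) + w*(-3*d^2 - 9*d)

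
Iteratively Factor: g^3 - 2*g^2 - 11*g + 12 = (g + 3)*(g^2 - 5*g + 4) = (g - 4)*(g + 3)*(g - 1)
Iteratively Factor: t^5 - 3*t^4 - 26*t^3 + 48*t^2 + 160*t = (t + 2)*(t^4 - 5*t^3 - 16*t^2 + 80*t) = t*(t + 2)*(t^3 - 5*t^2 - 16*t + 80) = t*(t + 2)*(t + 4)*(t^2 - 9*t + 20) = t*(t - 4)*(t + 2)*(t + 4)*(t - 5)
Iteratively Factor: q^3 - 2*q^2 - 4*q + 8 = (q + 2)*(q^2 - 4*q + 4) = (q - 2)*(q + 2)*(q - 2)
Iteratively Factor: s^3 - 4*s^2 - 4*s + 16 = (s - 2)*(s^2 - 2*s - 8) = (s - 4)*(s - 2)*(s + 2)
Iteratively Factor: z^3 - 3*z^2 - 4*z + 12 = (z + 2)*(z^2 - 5*z + 6) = (z - 2)*(z + 2)*(z - 3)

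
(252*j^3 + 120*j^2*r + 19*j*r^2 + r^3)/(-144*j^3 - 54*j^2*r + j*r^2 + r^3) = (42*j^2 + 13*j*r + r^2)/(-24*j^2 - 5*j*r + r^2)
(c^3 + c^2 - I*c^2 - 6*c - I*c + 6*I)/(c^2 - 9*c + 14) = (c^2 + c*(3 - I) - 3*I)/(c - 7)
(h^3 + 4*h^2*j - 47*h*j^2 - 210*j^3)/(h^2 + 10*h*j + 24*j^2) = (h^2 - 2*h*j - 35*j^2)/(h + 4*j)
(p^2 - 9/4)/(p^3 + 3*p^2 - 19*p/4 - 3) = (2*p + 3)/(2*p^2 + 9*p + 4)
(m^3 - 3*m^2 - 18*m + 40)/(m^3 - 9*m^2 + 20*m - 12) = (m^2 - m - 20)/(m^2 - 7*m + 6)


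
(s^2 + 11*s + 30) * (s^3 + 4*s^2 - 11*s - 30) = s^5 + 15*s^4 + 63*s^3 - 31*s^2 - 660*s - 900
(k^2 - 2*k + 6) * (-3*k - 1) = -3*k^3 + 5*k^2 - 16*k - 6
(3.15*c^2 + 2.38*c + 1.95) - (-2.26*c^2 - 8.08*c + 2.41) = 5.41*c^2 + 10.46*c - 0.46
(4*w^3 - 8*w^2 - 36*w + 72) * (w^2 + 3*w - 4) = 4*w^5 + 4*w^4 - 76*w^3 - 4*w^2 + 360*w - 288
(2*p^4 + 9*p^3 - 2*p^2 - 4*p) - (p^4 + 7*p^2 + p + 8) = p^4 + 9*p^3 - 9*p^2 - 5*p - 8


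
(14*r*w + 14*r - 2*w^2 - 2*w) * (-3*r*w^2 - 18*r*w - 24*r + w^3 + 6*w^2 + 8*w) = -42*r^2*w^3 - 294*r^2*w^2 - 588*r^2*w - 336*r^2 + 20*r*w^4 + 140*r*w^3 + 280*r*w^2 + 160*r*w - 2*w^5 - 14*w^4 - 28*w^3 - 16*w^2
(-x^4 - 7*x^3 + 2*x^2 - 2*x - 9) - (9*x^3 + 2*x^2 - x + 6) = -x^4 - 16*x^3 - x - 15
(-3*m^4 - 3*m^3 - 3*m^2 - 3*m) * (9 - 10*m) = 30*m^5 + 3*m^4 + 3*m^3 + 3*m^2 - 27*m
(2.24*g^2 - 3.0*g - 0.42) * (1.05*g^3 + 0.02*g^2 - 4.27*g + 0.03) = 2.352*g^5 - 3.1052*g^4 - 10.0658*g^3 + 12.8688*g^2 + 1.7034*g - 0.0126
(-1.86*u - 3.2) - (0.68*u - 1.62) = -2.54*u - 1.58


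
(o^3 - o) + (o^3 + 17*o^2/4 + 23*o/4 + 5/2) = 2*o^3 + 17*o^2/4 + 19*o/4 + 5/2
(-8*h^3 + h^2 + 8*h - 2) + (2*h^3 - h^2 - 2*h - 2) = -6*h^3 + 6*h - 4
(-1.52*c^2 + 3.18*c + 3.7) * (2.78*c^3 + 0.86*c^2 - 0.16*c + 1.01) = -4.2256*c^5 + 7.5332*c^4 + 13.264*c^3 + 1.138*c^2 + 2.6198*c + 3.737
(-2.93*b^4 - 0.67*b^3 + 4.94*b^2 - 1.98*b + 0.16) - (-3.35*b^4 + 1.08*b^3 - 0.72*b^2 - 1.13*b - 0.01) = 0.42*b^4 - 1.75*b^3 + 5.66*b^2 - 0.85*b + 0.17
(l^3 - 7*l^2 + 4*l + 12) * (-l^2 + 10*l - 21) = -l^5 + 17*l^4 - 95*l^3 + 175*l^2 + 36*l - 252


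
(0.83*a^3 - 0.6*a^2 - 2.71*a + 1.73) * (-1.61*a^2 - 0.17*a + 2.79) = -1.3363*a^5 + 0.8249*a^4 + 6.7808*a^3 - 3.9986*a^2 - 7.855*a + 4.8267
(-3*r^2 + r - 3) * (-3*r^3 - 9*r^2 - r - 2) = 9*r^5 + 24*r^4 + 3*r^3 + 32*r^2 + r + 6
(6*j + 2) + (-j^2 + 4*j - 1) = -j^2 + 10*j + 1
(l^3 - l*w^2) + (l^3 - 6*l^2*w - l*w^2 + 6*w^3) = 2*l^3 - 6*l^2*w - 2*l*w^2 + 6*w^3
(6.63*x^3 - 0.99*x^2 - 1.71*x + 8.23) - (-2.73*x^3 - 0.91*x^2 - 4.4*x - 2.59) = 9.36*x^3 - 0.08*x^2 + 2.69*x + 10.82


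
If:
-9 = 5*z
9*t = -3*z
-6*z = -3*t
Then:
No Solution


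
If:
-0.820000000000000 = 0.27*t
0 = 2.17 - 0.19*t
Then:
No Solution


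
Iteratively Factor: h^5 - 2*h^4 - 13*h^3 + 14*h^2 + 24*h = (h - 2)*(h^4 - 13*h^2 - 12*h) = (h - 4)*(h - 2)*(h^3 + 4*h^2 + 3*h) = (h - 4)*(h - 2)*(h + 1)*(h^2 + 3*h) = (h - 4)*(h - 2)*(h + 1)*(h + 3)*(h)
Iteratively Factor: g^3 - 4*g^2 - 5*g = (g)*(g^2 - 4*g - 5) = g*(g + 1)*(g - 5)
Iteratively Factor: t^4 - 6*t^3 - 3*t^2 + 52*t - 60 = (t - 2)*(t^3 - 4*t^2 - 11*t + 30) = (t - 2)*(t + 3)*(t^2 - 7*t + 10) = (t - 5)*(t - 2)*(t + 3)*(t - 2)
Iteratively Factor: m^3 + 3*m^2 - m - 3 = (m - 1)*(m^2 + 4*m + 3) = (m - 1)*(m + 3)*(m + 1)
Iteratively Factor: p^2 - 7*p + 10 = (p - 2)*(p - 5)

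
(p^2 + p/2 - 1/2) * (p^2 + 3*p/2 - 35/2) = p^4 + 2*p^3 - 69*p^2/4 - 19*p/2 + 35/4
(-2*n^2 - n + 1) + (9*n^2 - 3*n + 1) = 7*n^2 - 4*n + 2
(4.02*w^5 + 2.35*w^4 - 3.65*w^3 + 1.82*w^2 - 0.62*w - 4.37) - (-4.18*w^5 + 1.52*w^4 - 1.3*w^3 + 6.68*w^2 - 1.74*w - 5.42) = 8.2*w^5 + 0.83*w^4 - 2.35*w^3 - 4.86*w^2 + 1.12*w + 1.05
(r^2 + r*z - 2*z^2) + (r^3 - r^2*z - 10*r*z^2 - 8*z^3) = r^3 - r^2*z + r^2 - 10*r*z^2 + r*z - 8*z^3 - 2*z^2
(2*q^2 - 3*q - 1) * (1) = 2*q^2 - 3*q - 1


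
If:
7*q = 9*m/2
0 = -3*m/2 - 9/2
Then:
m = -3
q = -27/14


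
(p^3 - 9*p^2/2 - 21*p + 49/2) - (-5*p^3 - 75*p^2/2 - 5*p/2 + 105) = 6*p^3 + 33*p^2 - 37*p/2 - 161/2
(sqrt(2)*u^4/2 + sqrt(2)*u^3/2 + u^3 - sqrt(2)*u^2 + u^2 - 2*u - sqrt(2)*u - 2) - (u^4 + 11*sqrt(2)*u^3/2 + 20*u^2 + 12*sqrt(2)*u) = -u^4 + sqrt(2)*u^4/2 - 5*sqrt(2)*u^3 + u^3 - 19*u^2 - sqrt(2)*u^2 - 13*sqrt(2)*u - 2*u - 2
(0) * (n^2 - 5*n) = 0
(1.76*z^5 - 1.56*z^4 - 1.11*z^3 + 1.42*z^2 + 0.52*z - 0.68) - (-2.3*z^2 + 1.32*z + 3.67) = 1.76*z^5 - 1.56*z^4 - 1.11*z^3 + 3.72*z^2 - 0.8*z - 4.35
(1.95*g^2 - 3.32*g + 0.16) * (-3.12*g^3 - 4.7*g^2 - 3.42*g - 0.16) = -6.084*g^5 + 1.1934*g^4 + 8.4358*g^3 + 10.2904*g^2 - 0.016*g - 0.0256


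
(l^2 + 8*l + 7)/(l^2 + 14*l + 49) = (l + 1)/(l + 7)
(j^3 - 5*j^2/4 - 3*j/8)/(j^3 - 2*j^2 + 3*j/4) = (4*j + 1)/(2*(2*j - 1))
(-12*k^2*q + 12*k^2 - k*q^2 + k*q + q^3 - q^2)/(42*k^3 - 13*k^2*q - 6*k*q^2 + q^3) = (-4*k*q + 4*k + q^2 - q)/(14*k^2 - 9*k*q + q^2)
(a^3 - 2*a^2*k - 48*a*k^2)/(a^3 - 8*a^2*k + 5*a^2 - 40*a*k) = (a + 6*k)/(a + 5)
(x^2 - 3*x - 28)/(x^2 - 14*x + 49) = (x + 4)/(x - 7)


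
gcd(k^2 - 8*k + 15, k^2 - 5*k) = k - 5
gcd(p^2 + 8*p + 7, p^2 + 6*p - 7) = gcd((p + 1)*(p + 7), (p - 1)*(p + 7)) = p + 7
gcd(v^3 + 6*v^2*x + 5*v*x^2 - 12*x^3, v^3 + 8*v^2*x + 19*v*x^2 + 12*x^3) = v^2 + 7*v*x + 12*x^2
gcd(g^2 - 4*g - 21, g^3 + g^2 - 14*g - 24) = g + 3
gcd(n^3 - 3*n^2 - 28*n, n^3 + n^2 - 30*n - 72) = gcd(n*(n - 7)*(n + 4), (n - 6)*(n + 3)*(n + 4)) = n + 4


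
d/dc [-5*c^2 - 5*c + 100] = -10*c - 5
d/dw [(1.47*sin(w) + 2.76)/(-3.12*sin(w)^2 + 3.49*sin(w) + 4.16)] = (4.5864*sin(w)^2 + 17.2224*sin(w) - 3.5172)*cos(w)/(9.7344*sin(w)^4 - 21.7776*sin(w)^3 - 13.7783*sin(w)^2 + 29.0368*sin(w) + 17.3056)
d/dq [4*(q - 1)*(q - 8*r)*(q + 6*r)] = 12*q^2 - 16*q*r - 8*q - 192*r^2 + 8*r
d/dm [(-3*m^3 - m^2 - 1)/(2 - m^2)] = 3*m*(m^3 - 6*m - 2)/(m^4 - 4*m^2 + 4)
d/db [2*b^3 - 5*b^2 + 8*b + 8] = 6*b^2 - 10*b + 8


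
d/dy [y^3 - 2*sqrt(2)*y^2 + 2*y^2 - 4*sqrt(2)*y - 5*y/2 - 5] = 3*y^2 - 4*sqrt(2)*y + 4*y - 4*sqrt(2) - 5/2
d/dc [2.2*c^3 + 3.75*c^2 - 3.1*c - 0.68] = 6.6*c^2 + 7.5*c - 3.1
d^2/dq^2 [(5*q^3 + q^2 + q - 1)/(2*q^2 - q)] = 2*(11*q^3 - 12*q^2 + 6*q - 1)/(q^3*(8*q^3 - 12*q^2 + 6*q - 1))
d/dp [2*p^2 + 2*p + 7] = 4*p + 2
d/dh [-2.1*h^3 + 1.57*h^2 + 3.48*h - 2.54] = -6.3*h^2 + 3.14*h + 3.48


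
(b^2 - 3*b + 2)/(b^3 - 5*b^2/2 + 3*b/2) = 2*(b - 2)/(b*(2*b - 3))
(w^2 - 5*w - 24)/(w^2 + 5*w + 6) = (w - 8)/(w + 2)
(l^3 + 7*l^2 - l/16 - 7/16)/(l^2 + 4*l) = (16*l^3 + 112*l^2 - l - 7)/(16*l*(l + 4))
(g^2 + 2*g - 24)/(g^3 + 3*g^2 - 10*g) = (g^2 + 2*g - 24)/(g*(g^2 + 3*g - 10))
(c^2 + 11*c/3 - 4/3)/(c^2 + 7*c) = (3*c^2 + 11*c - 4)/(3*c*(c + 7))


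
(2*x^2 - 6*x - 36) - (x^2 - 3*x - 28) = x^2 - 3*x - 8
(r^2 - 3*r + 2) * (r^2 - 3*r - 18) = r^4 - 6*r^3 - 7*r^2 + 48*r - 36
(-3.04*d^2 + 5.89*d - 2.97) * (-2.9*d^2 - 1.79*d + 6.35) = 8.816*d^4 - 11.6394*d^3 - 21.2341*d^2 + 42.7178*d - 18.8595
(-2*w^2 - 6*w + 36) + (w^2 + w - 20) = -w^2 - 5*w + 16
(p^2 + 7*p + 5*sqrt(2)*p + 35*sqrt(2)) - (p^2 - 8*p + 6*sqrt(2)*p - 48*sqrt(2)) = -sqrt(2)*p + 15*p + 83*sqrt(2)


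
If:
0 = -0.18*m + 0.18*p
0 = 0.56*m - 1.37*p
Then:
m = 0.00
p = 0.00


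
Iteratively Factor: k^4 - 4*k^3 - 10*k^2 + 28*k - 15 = (k - 5)*(k^3 + k^2 - 5*k + 3) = (k - 5)*(k - 1)*(k^2 + 2*k - 3) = (k - 5)*(k - 1)*(k + 3)*(k - 1)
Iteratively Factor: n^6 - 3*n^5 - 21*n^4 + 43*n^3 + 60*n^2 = (n + 4)*(n^5 - 7*n^4 + 7*n^3 + 15*n^2) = (n - 5)*(n + 4)*(n^4 - 2*n^3 - 3*n^2) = (n - 5)*(n - 3)*(n + 4)*(n^3 + n^2) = n*(n - 5)*(n - 3)*(n + 4)*(n^2 + n) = n^2*(n - 5)*(n - 3)*(n + 4)*(n + 1)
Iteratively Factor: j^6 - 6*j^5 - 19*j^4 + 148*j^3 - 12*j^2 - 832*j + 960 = (j + 3)*(j^5 - 9*j^4 + 8*j^3 + 124*j^2 - 384*j + 320) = (j - 4)*(j + 3)*(j^4 - 5*j^3 - 12*j^2 + 76*j - 80) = (j - 4)*(j - 2)*(j + 3)*(j^3 - 3*j^2 - 18*j + 40) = (j - 4)*(j - 2)^2*(j + 3)*(j^2 - j - 20) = (j - 4)*(j - 2)^2*(j + 3)*(j + 4)*(j - 5)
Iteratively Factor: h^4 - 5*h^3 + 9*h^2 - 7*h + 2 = (h - 1)*(h^3 - 4*h^2 + 5*h - 2) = (h - 2)*(h - 1)*(h^2 - 2*h + 1) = (h - 2)*(h - 1)^2*(h - 1)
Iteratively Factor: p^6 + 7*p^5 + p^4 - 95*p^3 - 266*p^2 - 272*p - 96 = (p - 4)*(p^5 + 11*p^4 + 45*p^3 + 85*p^2 + 74*p + 24) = (p - 4)*(p + 1)*(p^4 + 10*p^3 + 35*p^2 + 50*p + 24) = (p - 4)*(p + 1)^2*(p^3 + 9*p^2 + 26*p + 24) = (p - 4)*(p + 1)^2*(p + 4)*(p^2 + 5*p + 6) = (p - 4)*(p + 1)^2*(p + 2)*(p + 4)*(p + 3)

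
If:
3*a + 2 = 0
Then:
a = -2/3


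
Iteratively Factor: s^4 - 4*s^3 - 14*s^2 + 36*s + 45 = (s + 3)*(s^3 - 7*s^2 + 7*s + 15) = (s + 1)*(s + 3)*(s^2 - 8*s + 15) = (s - 3)*(s + 1)*(s + 3)*(s - 5)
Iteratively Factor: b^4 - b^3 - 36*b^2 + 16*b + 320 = (b - 4)*(b^3 + 3*b^2 - 24*b - 80) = (b - 4)*(b + 4)*(b^2 - b - 20) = (b - 5)*(b - 4)*(b + 4)*(b + 4)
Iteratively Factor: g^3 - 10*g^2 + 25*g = (g)*(g^2 - 10*g + 25) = g*(g - 5)*(g - 5)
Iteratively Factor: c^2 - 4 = (c + 2)*(c - 2)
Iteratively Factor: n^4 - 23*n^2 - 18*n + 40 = (n + 2)*(n^3 - 2*n^2 - 19*n + 20) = (n - 5)*(n + 2)*(n^2 + 3*n - 4) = (n - 5)*(n + 2)*(n + 4)*(n - 1)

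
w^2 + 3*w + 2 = (w + 1)*(w + 2)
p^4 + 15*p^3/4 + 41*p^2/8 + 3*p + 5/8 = (p + 1/2)*(p + 1)^2*(p + 5/4)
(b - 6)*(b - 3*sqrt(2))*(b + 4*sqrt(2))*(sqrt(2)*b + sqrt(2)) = sqrt(2)*b^4 - 5*sqrt(2)*b^3 + 2*b^3 - 30*sqrt(2)*b^2 - 10*b^2 - 12*b + 120*sqrt(2)*b + 144*sqrt(2)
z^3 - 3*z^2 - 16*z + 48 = (z - 4)*(z - 3)*(z + 4)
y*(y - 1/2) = y^2 - y/2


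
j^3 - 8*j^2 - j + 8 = (j - 8)*(j - 1)*(j + 1)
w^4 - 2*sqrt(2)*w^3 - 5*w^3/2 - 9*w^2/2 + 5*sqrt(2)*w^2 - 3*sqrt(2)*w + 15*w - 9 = (w - 3/2)*(w - 1)*(w - 3*sqrt(2))*(w + sqrt(2))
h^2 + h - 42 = (h - 6)*(h + 7)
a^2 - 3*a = a*(a - 3)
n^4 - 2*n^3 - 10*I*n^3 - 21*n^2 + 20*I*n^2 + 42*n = n*(n - 2)*(n - 7*I)*(n - 3*I)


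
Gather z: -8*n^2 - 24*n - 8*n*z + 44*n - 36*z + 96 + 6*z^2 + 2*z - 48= -8*n^2 + 20*n + 6*z^2 + z*(-8*n - 34) + 48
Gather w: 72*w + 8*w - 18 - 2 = 80*w - 20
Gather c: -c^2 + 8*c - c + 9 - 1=-c^2 + 7*c + 8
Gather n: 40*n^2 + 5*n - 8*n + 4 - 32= 40*n^2 - 3*n - 28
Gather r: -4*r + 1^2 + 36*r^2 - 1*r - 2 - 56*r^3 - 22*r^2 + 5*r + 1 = -56*r^3 + 14*r^2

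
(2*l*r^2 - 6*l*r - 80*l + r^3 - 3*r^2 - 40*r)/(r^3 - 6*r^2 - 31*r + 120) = (2*l + r)/(r - 3)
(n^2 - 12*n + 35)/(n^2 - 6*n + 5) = (n - 7)/(n - 1)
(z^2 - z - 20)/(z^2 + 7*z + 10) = (z^2 - z - 20)/(z^2 + 7*z + 10)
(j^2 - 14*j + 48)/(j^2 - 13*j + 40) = (j - 6)/(j - 5)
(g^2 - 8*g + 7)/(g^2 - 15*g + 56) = (g - 1)/(g - 8)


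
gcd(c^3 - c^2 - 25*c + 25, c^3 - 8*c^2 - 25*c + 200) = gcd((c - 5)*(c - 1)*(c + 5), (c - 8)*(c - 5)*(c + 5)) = c^2 - 25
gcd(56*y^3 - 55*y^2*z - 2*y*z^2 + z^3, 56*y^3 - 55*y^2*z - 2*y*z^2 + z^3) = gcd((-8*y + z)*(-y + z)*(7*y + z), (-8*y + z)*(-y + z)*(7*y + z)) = 56*y^3 - 55*y^2*z - 2*y*z^2 + z^3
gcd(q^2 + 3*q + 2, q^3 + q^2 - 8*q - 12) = q + 2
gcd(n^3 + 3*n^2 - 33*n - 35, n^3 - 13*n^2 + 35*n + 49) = n + 1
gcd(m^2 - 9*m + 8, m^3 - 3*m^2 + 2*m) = m - 1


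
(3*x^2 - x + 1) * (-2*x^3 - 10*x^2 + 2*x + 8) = -6*x^5 - 28*x^4 + 14*x^3 + 12*x^2 - 6*x + 8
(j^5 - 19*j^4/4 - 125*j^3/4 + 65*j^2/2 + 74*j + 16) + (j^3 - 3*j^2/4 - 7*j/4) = j^5 - 19*j^4/4 - 121*j^3/4 + 127*j^2/4 + 289*j/4 + 16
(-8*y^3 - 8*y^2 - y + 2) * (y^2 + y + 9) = -8*y^5 - 16*y^4 - 81*y^3 - 71*y^2 - 7*y + 18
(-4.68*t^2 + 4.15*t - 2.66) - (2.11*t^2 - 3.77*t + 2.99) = -6.79*t^2 + 7.92*t - 5.65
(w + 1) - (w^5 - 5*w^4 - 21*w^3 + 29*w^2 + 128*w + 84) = -w^5 + 5*w^4 + 21*w^3 - 29*w^2 - 127*w - 83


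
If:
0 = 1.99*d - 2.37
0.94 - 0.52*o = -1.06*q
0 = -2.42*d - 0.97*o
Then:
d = 1.19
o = -2.97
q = -2.34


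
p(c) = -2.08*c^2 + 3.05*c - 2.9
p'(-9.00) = 40.49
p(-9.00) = -198.83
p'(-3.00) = 15.53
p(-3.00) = -30.77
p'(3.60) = -11.93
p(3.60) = -18.88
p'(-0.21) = 3.92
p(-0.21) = -3.63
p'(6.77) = -25.11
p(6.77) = -77.58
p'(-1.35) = 8.67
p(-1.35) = -10.81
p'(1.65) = -3.81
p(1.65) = -3.53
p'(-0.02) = 3.13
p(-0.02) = -2.96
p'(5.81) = -21.12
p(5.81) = -55.39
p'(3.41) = -11.14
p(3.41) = -16.69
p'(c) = 3.05 - 4.16*c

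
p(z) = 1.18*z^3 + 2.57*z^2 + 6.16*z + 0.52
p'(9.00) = 339.16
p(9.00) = 1124.35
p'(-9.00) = 246.64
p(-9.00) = -706.97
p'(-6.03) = 103.88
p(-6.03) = -201.90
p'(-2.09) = 10.88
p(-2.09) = -11.90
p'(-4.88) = 65.38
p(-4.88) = -105.47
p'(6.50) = 189.14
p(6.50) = 473.20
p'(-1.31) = 5.50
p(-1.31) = -5.79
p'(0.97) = 14.48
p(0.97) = 9.99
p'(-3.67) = 34.98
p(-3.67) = -45.80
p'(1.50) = 21.84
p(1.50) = 19.52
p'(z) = 3.54*z^2 + 5.14*z + 6.16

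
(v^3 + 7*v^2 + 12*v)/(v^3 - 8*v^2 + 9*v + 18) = v*(v^2 + 7*v + 12)/(v^3 - 8*v^2 + 9*v + 18)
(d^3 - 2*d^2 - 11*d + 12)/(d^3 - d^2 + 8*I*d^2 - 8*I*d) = (d^2 - d - 12)/(d*(d + 8*I))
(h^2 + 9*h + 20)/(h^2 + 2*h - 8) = (h + 5)/(h - 2)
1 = 1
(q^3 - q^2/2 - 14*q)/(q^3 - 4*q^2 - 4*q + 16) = q*(2*q + 7)/(2*(q^2 - 4))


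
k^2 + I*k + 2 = (k - I)*(k + 2*I)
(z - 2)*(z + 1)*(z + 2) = z^3 + z^2 - 4*z - 4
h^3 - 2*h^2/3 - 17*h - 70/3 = (h - 5)*(h + 2)*(h + 7/3)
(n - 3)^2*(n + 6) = n^3 - 27*n + 54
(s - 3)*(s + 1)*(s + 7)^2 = s^4 + 12*s^3 + 18*s^2 - 140*s - 147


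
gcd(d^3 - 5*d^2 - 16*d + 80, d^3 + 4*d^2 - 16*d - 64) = d^2 - 16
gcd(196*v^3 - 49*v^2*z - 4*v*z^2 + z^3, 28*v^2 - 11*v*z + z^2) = 28*v^2 - 11*v*z + z^2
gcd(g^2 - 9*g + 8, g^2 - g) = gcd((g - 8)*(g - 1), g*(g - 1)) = g - 1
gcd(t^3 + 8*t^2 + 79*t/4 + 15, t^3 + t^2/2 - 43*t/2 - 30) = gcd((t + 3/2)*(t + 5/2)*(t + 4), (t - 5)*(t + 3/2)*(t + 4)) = t^2 + 11*t/2 + 6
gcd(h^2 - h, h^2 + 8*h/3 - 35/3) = 1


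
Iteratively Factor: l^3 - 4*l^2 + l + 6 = (l - 2)*(l^2 - 2*l - 3) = (l - 2)*(l + 1)*(l - 3)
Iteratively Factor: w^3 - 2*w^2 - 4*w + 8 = (w - 2)*(w^2 - 4) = (w - 2)*(w + 2)*(w - 2)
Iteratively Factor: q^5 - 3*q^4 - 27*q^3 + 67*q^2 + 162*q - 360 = (q - 5)*(q^4 + 2*q^3 - 17*q^2 - 18*q + 72) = (q - 5)*(q + 3)*(q^3 - q^2 - 14*q + 24) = (q - 5)*(q + 3)*(q + 4)*(q^2 - 5*q + 6) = (q - 5)*(q - 3)*(q + 3)*(q + 4)*(q - 2)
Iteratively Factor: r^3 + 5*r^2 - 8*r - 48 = (r + 4)*(r^2 + r - 12) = (r - 3)*(r + 4)*(r + 4)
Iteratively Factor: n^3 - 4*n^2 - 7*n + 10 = (n - 5)*(n^2 + n - 2) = (n - 5)*(n + 2)*(n - 1)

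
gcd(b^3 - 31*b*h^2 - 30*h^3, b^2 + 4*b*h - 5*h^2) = b + 5*h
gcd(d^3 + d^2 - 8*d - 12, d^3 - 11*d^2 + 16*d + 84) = d + 2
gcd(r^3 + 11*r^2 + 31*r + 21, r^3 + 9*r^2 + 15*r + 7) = r^2 + 8*r + 7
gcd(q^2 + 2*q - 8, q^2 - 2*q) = q - 2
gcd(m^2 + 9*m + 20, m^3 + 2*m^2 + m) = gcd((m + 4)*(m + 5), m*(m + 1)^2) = 1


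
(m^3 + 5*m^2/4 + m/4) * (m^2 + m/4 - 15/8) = m^5 + 3*m^4/2 - 21*m^3/16 - 73*m^2/32 - 15*m/32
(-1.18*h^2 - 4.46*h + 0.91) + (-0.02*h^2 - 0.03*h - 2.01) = -1.2*h^2 - 4.49*h - 1.1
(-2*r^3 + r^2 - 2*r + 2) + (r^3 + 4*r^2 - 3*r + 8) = -r^3 + 5*r^2 - 5*r + 10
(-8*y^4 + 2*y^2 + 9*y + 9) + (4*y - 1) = -8*y^4 + 2*y^2 + 13*y + 8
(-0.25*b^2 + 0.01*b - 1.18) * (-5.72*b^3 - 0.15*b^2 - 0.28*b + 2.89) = 1.43*b^5 - 0.0197*b^4 + 6.8181*b^3 - 0.5483*b^2 + 0.3593*b - 3.4102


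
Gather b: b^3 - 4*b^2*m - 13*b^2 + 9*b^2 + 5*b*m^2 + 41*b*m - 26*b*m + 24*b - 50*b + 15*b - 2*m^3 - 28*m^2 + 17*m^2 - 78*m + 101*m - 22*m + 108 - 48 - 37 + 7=b^3 + b^2*(-4*m - 4) + b*(5*m^2 + 15*m - 11) - 2*m^3 - 11*m^2 + m + 30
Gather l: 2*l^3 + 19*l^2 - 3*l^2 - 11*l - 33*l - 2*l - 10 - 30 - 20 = 2*l^3 + 16*l^2 - 46*l - 60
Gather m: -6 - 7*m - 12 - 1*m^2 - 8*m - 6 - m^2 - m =-2*m^2 - 16*m - 24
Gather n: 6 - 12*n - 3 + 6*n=3 - 6*n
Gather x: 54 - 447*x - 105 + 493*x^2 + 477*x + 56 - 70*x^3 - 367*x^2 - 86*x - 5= -70*x^3 + 126*x^2 - 56*x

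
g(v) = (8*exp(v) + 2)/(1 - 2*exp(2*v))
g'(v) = 8*exp(v)/(1 - 2*exp(2*v)) + 4*(8*exp(v) + 2)*exp(2*v)/(1 - 2*exp(2*v))^2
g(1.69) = -0.79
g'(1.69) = 0.85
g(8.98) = -0.00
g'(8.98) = 0.00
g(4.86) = -0.03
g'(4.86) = 0.03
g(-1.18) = 5.50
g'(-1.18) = 5.59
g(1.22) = -1.33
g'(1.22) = 1.54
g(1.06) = -1.60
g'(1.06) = 1.93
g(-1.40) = 4.52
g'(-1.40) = 3.50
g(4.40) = -0.05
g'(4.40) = 0.05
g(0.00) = -10.00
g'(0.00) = 32.00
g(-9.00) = 2.00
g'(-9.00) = 0.00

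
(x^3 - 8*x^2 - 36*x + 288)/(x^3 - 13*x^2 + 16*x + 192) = (x^2 - 36)/(x^2 - 5*x - 24)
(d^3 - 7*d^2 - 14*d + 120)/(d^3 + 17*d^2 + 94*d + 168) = (d^2 - 11*d + 30)/(d^2 + 13*d + 42)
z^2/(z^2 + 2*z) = z/(z + 2)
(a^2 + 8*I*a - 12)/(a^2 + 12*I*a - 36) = (a + 2*I)/(a + 6*I)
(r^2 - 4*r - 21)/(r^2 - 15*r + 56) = (r + 3)/(r - 8)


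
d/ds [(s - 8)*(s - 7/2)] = 2*s - 23/2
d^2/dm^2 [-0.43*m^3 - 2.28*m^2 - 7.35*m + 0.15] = -2.58*m - 4.56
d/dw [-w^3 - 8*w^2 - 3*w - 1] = -3*w^2 - 16*w - 3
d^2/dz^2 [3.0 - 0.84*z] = 0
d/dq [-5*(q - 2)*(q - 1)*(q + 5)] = -15*q^2 - 20*q + 65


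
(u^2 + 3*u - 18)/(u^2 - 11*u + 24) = (u + 6)/(u - 8)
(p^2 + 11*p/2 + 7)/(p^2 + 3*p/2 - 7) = (p + 2)/(p - 2)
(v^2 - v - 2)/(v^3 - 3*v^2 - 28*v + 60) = (v + 1)/(v^2 - v - 30)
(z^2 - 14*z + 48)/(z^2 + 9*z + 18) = (z^2 - 14*z + 48)/(z^2 + 9*z + 18)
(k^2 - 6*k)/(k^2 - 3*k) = (k - 6)/(k - 3)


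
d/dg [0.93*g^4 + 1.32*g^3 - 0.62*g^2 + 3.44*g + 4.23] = 3.72*g^3 + 3.96*g^2 - 1.24*g + 3.44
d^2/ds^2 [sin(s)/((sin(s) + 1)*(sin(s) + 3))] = (-sin(s)^4 + 5*sin(s)^3 + 15*sin(s)^2 - 3*sin(s) - 24)/((sin(s) + 1)^2*(sin(s) + 3)^3)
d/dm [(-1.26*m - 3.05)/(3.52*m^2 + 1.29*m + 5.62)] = (4.4352*m^2 + 21.472*m - 3.1467)/(12.3904*m^4 + 9.0816*m^3 + 41.2289*m^2 + 14.4996*m + 31.5844)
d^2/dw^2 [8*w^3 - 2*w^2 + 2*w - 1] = 48*w - 4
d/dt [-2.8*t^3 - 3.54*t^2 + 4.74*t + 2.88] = -8.4*t^2 - 7.08*t + 4.74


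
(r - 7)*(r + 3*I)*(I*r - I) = I*r^3 - 3*r^2 - 8*I*r^2 + 24*r + 7*I*r - 21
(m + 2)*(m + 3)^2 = m^3 + 8*m^2 + 21*m + 18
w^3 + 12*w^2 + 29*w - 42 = (w - 1)*(w + 6)*(w + 7)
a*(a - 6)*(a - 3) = a^3 - 9*a^2 + 18*a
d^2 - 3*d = d*(d - 3)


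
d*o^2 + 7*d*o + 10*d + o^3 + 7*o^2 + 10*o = (d + o)*(o + 2)*(o + 5)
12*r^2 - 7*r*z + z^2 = (-4*r + z)*(-3*r + z)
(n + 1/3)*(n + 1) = n^2 + 4*n/3 + 1/3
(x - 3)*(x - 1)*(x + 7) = x^3 + 3*x^2 - 25*x + 21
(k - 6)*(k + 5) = k^2 - k - 30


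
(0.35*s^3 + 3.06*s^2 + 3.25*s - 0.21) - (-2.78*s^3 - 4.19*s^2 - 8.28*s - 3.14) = 3.13*s^3 + 7.25*s^2 + 11.53*s + 2.93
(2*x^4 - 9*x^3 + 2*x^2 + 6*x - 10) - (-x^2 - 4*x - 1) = 2*x^4 - 9*x^3 + 3*x^2 + 10*x - 9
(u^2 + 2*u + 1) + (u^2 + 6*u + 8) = 2*u^2 + 8*u + 9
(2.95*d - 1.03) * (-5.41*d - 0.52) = -15.9595*d^2 + 4.0383*d + 0.5356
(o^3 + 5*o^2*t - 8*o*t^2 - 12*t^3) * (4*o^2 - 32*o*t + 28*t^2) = 4*o^5 - 12*o^4*t - 164*o^3*t^2 + 348*o^2*t^3 + 160*o*t^4 - 336*t^5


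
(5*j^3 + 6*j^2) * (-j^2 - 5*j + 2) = -5*j^5 - 31*j^4 - 20*j^3 + 12*j^2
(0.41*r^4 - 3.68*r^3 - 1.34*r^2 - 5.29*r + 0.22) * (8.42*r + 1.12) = 3.4522*r^5 - 30.5264*r^4 - 15.4044*r^3 - 46.0426*r^2 - 4.0724*r + 0.2464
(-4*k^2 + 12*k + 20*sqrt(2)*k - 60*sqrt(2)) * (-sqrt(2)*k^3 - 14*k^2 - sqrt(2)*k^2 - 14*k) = 4*sqrt(2)*k^5 - 8*sqrt(2)*k^4 + 16*k^4 - 292*sqrt(2)*k^3 - 32*k^3 - 48*k^2 + 560*sqrt(2)*k^2 + 840*sqrt(2)*k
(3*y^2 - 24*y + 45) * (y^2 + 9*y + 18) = 3*y^4 + 3*y^3 - 117*y^2 - 27*y + 810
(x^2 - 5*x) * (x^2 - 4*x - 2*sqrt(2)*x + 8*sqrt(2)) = x^4 - 9*x^3 - 2*sqrt(2)*x^3 + 20*x^2 + 18*sqrt(2)*x^2 - 40*sqrt(2)*x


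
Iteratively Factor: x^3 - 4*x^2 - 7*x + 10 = (x - 5)*(x^2 + x - 2) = (x - 5)*(x - 1)*(x + 2)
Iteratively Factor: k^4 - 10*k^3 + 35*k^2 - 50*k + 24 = (k - 1)*(k^3 - 9*k^2 + 26*k - 24) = (k - 2)*(k - 1)*(k^2 - 7*k + 12) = (k - 3)*(k - 2)*(k - 1)*(k - 4)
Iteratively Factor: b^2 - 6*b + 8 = (b - 4)*(b - 2)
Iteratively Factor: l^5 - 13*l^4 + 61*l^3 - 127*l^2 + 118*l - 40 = (l - 1)*(l^4 - 12*l^3 + 49*l^2 - 78*l + 40) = (l - 5)*(l - 1)*(l^3 - 7*l^2 + 14*l - 8) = (l - 5)*(l - 1)^2*(l^2 - 6*l + 8) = (l - 5)*(l - 4)*(l - 1)^2*(l - 2)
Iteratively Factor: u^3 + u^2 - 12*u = (u - 3)*(u^2 + 4*u) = (u - 3)*(u + 4)*(u)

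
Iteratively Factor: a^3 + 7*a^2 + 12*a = (a + 3)*(a^2 + 4*a) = (a + 3)*(a + 4)*(a)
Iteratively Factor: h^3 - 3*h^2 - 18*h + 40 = (h + 4)*(h^2 - 7*h + 10) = (h - 2)*(h + 4)*(h - 5)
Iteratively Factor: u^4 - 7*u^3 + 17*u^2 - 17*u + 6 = (u - 3)*(u^3 - 4*u^2 + 5*u - 2) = (u - 3)*(u - 1)*(u^2 - 3*u + 2) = (u - 3)*(u - 1)^2*(u - 2)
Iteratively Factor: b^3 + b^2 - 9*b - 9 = (b + 3)*(b^2 - 2*b - 3) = (b - 3)*(b + 3)*(b + 1)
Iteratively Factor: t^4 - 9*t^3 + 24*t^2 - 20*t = (t)*(t^3 - 9*t^2 + 24*t - 20) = t*(t - 2)*(t^2 - 7*t + 10) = t*(t - 5)*(t - 2)*(t - 2)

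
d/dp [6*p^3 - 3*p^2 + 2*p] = 18*p^2 - 6*p + 2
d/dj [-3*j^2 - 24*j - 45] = -6*j - 24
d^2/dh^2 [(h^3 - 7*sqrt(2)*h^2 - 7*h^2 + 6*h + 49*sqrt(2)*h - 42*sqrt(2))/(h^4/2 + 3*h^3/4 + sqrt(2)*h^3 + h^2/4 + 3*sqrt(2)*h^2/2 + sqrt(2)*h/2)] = 8*(4*h^9 - 84*sqrt(2)*h^8 - 84*h^8 - 324*h^7 + 846*sqrt(2)*h^7 + 649*sqrt(2)*h^6 + 6068*h^6 + 1566*h^5 + 3339*sqrt(2)*h^5 - 14370*h^4 - 2805*sqrt(2)*h^4 - 14125*sqrt(2)*h^3 - 14322*h^3 - 11214*sqrt(2)*h^2 - 4536*h^2 - 3024*sqrt(2)*h - 504*h - 336*sqrt(2))/(h^3*(8*h^9 + 36*h^8 + 48*sqrt(2)*h^8 + 258*h^7 + 216*sqrt(2)*h^7 + 524*sqrt(2)*h^6 + 927*h^6 + 954*sqrt(2)*h^5 + 1617*h^5 + 1521*h^4 + 1254*sqrt(2)*h^4 + 793*h^3 + 1062*sqrt(2)*h^3 + 216*h^2 + 534*sqrt(2)*h^2 + 24*h + 144*sqrt(2)*h + 16*sqrt(2)))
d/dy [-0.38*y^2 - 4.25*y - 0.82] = -0.76*y - 4.25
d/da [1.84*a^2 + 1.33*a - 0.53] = 3.68*a + 1.33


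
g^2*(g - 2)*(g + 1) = g^4 - g^3 - 2*g^2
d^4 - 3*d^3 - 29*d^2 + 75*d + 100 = (d - 5)*(d - 4)*(d + 1)*(d + 5)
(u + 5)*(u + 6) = u^2 + 11*u + 30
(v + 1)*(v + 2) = v^2 + 3*v + 2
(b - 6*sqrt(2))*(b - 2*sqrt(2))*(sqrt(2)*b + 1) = sqrt(2)*b^3 - 15*b^2 + 16*sqrt(2)*b + 24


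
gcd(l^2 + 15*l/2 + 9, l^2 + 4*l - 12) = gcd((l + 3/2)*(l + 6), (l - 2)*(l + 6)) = l + 6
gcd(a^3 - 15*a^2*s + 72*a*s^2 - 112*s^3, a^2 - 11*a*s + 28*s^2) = a^2 - 11*a*s + 28*s^2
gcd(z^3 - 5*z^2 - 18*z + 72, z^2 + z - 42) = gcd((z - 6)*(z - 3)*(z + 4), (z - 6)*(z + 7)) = z - 6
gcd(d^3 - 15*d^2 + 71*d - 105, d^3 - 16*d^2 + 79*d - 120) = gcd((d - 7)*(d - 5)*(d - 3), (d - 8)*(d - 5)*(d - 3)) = d^2 - 8*d + 15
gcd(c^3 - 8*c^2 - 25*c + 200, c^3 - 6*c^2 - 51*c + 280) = c^2 - 13*c + 40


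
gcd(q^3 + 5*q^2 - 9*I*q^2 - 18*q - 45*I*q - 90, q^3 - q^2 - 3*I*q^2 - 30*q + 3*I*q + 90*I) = q^2 + q*(5 - 3*I) - 15*I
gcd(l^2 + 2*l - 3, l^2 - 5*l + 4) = l - 1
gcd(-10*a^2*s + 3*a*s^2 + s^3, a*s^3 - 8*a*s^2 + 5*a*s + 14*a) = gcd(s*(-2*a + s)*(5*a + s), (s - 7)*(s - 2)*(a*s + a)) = 1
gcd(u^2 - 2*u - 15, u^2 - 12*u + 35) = u - 5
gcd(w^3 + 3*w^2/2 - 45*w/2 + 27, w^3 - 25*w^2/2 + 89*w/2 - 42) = w - 3/2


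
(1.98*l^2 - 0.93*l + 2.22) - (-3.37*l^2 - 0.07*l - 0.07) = 5.35*l^2 - 0.86*l + 2.29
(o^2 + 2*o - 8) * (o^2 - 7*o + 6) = o^4 - 5*o^3 - 16*o^2 + 68*o - 48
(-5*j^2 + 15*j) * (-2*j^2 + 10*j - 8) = 10*j^4 - 80*j^3 + 190*j^2 - 120*j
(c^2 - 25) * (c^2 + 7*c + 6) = c^4 + 7*c^3 - 19*c^2 - 175*c - 150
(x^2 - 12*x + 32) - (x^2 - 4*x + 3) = 29 - 8*x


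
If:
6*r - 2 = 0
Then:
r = 1/3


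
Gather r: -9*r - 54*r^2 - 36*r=-54*r^2 - 45*r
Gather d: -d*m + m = -d*m + m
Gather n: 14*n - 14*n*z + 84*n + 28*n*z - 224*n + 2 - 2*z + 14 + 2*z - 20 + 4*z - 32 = n*(14*z - 126) + 4*z - 36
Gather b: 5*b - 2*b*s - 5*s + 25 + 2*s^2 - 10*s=b*(5 - 2*s) + 2*s^2 - 15*s + 25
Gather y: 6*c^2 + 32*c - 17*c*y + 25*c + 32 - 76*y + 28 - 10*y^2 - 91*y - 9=6*c^2 + 57*c - 10*y^2 + y*(-17*c - 167) + 51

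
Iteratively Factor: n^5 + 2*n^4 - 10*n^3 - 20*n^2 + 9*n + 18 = (n - 3)*(n^4 + 5*n^3 + 5*n^2 - 5*n - 6) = (n - 3)*(n - 1)*(n^3 + 6*n^2 + 11*n + 6) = (n - 3)*(n - 1)*(n + 2)*(n^2 + 4*n + 3) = (n - 3)*(n - 1)*(n + 1)*(n + 2)*(n + 3)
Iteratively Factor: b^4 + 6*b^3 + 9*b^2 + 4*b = (b)*(b^3 + 6*b^2 + 9*b + 4) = b*(b + 4)*(b^2 + 2*b + 1) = b*(b + 1)*(b + 4)*(b + 1)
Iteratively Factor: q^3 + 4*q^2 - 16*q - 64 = (q + 4)*(q^2 - 16) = (q + 4)^2*(q - 4)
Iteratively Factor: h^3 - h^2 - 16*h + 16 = (h - 1)*(h^2 - 16) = (h - 4)*(h - 1)*(h + 4)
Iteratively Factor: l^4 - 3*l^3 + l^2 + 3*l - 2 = (l - 2)*(l^3 - l^2 - l + 1) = (l - 2)*(l - 1)*(l^2 - 1) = (l - 2)*(l - 1)*(l + 1)*(l - 1)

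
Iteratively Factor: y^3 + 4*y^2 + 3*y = (y + 3)*(y^2 + y) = y*(y + 3)*(y + 1)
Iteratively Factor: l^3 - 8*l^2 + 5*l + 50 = (l + 2)*(l^2 - 10*l + 25) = (l - 5)*(l + 2)*(l - 5)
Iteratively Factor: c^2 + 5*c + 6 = (c + 3)*(c + 2)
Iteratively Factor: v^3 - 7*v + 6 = (v - 1)*(v^2 + v - 6) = (v - 1)*(v + 3)*(v - 2)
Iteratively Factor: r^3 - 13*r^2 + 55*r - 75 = (r - 3)*(r^2 - 10*r + 25) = (r - 5)*(r - 3)*(r - 5)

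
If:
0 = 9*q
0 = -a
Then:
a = 0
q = 0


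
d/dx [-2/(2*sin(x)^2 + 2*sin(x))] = (2/tan(x) + cos(x)/sin(x)^2)/(sin(x) + 1)^2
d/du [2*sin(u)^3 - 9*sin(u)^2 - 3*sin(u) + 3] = -3*(6*sin(u) + cos(2*u))*cos(u)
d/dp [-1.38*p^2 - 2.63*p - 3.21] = -2.76*p - 2.63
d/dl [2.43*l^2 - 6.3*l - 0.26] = 4.86*l - 6.3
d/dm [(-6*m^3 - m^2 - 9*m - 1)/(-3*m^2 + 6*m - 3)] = (6*m^3 - 18*m^2 - 11*m - 11)/(3*(m^3 - 3*m^2 + 3*m - 1))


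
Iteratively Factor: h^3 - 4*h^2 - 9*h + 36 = (h + 3)*(h^2 - 7*h + 12) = (h - 3)*(h + 3)*(h - 4)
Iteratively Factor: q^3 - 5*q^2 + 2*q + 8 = (q - 4)*(q^2 - q - 2) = (q - 4)*(q + 1)*(q - 2)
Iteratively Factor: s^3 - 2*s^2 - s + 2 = (s - 1)*(s^2 - s - 2) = (s - 1)*(s + 1)*(s - 2)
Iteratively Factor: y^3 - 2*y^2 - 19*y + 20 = (y + 4)*(y^2 - 6*y + 5) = (y - 5)*(y + 4)*(y - 1)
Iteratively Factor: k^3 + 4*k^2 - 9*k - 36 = (k + 3)*(k^2 + k - 12) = (k + 3)*(k + 4)*(k - 3)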